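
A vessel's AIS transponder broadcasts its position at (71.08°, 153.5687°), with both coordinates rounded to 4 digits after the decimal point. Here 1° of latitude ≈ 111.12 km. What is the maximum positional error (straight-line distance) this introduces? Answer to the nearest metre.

6 metres

Rounding to 4 decimal places leaves each coordinate within ±5e-05° of the true value.
N–S: 5e-05° × 111120 m/° = 5.556 m.
Longitude error → 5e-05 × 111120 × cos 71.08° = 5e-05 × 111120 × 0.3242 ≈ 1.80152 m.
Worst case both components are at the extreme and orthogonal: √(5.556² + 1.80152²) ≈ 5.84077 m.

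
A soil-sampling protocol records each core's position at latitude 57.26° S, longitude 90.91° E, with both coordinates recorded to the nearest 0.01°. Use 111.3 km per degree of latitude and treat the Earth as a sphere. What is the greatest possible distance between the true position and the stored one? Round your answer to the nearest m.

Rounding to 2 decimal places leaves each coordinate within ±0.005° of the true value.
North–south component: 0.005° × 111300 = 556.5 m.
Longitude error → 0.005 × 111300 × cos 57.26° = 0.005 × 111300 × 0.5408 ≈ 300.971 m.
Worst case both components are at the extreme and orthogonal: √(556.5² + 300.971²) ≈ 632.673 m.

633 m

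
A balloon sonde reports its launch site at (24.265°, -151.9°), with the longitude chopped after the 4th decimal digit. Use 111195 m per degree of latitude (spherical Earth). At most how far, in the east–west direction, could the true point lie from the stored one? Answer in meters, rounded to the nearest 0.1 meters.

Truncating at 4 decimal places can drop up to a full unit in the last place, so the longitude may be off by as much as 0.0001°.
Parallels shrink by cos φ, so at 24.265° a degree of longitude is 111195 × 0.9117 ≈ 101371 m.
So at most 0.0001° × 101371 ≈ 10.1371 m east–west.

10.1 meters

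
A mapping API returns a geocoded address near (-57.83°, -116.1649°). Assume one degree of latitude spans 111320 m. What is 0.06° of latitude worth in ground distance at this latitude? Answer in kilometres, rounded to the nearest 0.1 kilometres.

0.06° × 111320 m/° = 6679.2 m.
That is 6679.2 m = 6.6792 km.

6.7 kilometres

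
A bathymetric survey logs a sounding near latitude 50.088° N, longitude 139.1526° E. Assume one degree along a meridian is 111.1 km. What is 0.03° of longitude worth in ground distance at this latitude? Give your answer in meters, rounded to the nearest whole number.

2138 meters

At 50.088° a degree of longitude is 111100 × cos 50.088° ≈ 71282.9 m, so 0.03° corresponds to 2138.49 m.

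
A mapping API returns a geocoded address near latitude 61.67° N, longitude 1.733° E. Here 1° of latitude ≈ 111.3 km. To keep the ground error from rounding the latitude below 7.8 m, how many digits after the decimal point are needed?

One degree of latitude covers 111300 m.
With N decimal places the half-ulp bound is 0.5·10⁻ᴺ°, or 0.5·10⁻ᴺ × 111300 m on the ground.
Setting 55650 × 10⁻ᴺ ≤ 7.8 gives 10ᴺ ≥ 7135, i.e. N ≥ 3.85.
N = 3 would give 55.6 m (too coarse); N = 4 gives 5.57 m ≤ 7.8 m.

4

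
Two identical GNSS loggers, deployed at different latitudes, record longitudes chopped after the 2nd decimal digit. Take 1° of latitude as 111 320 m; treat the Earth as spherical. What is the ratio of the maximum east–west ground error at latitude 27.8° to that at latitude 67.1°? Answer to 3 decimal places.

Truncating at 2 decimal places can drop up to a full unit in the last place, so the longitude may be off by as much as 0.01°.
At 27.8°: 0.01° × 111320 × cos 27.8° = 0.01 × 111320 × 0.8846 ≈ 984.72 m.
Error at 67.1° = 0.01° × 111320 × cos 67.1° ≈ 1113.2 × 0.3891 = 433.17 m.
Ratio: 984.72 / 433.17 = cos 27.8° / cos 67.1° ≈ 2.2733.

2.273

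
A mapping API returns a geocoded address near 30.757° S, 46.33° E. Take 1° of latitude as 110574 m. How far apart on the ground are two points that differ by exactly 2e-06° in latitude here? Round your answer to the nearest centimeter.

Along a meridian 2e-06° is 2e-06 × 110574 = 0.221148 m.
That is 0.221148 m = 22.115 cm.

22 centimeters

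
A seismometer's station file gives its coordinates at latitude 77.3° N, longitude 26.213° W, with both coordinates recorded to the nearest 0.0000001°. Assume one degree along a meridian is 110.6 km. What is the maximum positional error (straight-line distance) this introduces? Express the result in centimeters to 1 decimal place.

Rounding to 7 decimal places leaves each coordinate within ±5e-08° of the true value.
N–S: 5e-08° × 110600 m/° = 0.00553 m.
Longitude error → 5e-08 × 110600 × cos 77.3° = 5e-08 × 110600 × 0.2198 ≈ 0.00121575 m.
Combining orthogonally: (0.00553² + 0.00121575²)^½ ≈ 0.00566206 m.
That is 0.00566206 m = 0.56621 cm.

0.6 centimeters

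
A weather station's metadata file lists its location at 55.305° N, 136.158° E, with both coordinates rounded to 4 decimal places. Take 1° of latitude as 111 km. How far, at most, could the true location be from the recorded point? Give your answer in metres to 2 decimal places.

6.39 metres

Rounding to 4 decimal places leaves each coordinate within ±5e-05° of the true value.
N–S: 5e-05° × 111000 m/° = 5.55 m.
E–W at 55.305°: 5e-05° × 111000 × cos 55.305° = 5e-05 × 111000 × 0.5692 ≈ 3.1591 m.
Worst case both components are at the extreme and orthogonal: √(5.55² + 3.1591²) ≈ 6.38611 m.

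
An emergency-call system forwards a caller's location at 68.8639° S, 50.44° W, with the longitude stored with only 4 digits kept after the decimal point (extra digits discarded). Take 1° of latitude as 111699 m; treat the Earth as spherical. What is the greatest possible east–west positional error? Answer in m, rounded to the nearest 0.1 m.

4.0 m

Truncating at 4 decimal places can drop up to a full unit in the last place, so the longitude may be off by as much as 0.0001°.
One degree of longitude at 68.8639° is 111699 × cos 68.8639° ≈ 111699 × 0.3606 = 40276.9 m.
Maximum E–W displacement: 0.0001 × 40276.9 = 4.02769 m.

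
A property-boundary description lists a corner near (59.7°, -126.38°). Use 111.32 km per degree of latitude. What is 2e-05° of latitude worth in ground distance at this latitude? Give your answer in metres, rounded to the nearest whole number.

2 metres

2e-05° × 111320 m/° = 2.2264 m.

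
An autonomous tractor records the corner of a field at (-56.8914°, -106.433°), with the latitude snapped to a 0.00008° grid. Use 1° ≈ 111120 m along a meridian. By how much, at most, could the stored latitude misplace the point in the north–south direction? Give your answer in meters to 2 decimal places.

4.44 meters

With a 0.00008° grid the true value lies within half a step, ±0.00008°/2 = ±4e-05°, of the stored one.
North–south distance: 4e-05° × 111120 m/° = 4.4448 m.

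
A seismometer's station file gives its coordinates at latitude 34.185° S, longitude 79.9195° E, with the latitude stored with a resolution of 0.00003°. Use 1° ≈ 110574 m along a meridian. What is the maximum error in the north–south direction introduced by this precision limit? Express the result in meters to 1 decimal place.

With a 0.00003° grid the true value lies within half a step, ±0.00003°/2 = ±1.5e-05°, of the stored one.
Along the meridian that is 1.5e-05° × 110574 m/° = 1.65861 m.

1.7 meters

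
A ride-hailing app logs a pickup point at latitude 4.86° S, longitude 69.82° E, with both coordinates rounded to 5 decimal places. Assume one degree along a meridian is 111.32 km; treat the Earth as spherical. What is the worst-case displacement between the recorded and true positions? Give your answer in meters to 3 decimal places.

0.786 meters

Rounding to 5 decimal places leaves each coordinate within ±5e-06° of the true value.
North–south component: 5e-06° × 111320 = 0.5566 m.
Longitude error → 5e-06 × 111320 × cos 4.86° = 5e-06 × 111320 × 0.9964 ≈ 0.554599 m.
Combining orthogonally: (0.5566² + 0.554599²)^½ ≈ 0.785738 m.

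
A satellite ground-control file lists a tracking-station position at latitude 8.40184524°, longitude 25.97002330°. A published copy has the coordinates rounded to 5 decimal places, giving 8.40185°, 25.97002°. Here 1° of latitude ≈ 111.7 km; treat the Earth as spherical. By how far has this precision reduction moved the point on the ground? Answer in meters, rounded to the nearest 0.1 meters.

0.6 meters

Δlat = 8.40184524 − 8.40185 = -0.00000476°; Δlon = 25.97002330 − 25.97002 = +0.00000330°.
North–south shift: -0.00000476 × 111700 = -0.531692 m.
East–west at this latitude: 0.00000330° × 111700 × cos 8.40185° ≈ 0.00000330 × 110501 = 0.364654 m.
Combined displacement = (0.531692² + 0.364654²)^½ ≈ 0.644724 m.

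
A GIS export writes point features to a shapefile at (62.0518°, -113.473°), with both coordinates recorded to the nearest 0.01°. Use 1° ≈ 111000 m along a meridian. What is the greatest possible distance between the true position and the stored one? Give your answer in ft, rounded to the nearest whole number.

Rounding to 2 decimal places leaves each coordinate within ±0.005° of the true value.
N–S: 0.005° × 111000 m/° = 555 m.
Longitude error → 0.005 × 111000 × cos 62.0518° = 0.005 × 111000 × 0.4687 ≈ 260.114 m.
Worst case both components are at the extreme and orthogonal: √(555² + 260.114²) ≈ 612.931 m.
In feet: 612.931 m ÷ 0.3048 ≈ 2010.9 ft.

2011 ft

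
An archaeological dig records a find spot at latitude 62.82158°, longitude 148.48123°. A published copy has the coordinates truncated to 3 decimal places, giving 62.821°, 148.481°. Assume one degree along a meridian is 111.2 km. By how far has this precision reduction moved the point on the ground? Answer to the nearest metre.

66 metres

Δlat = 62.82158 − 62.821 = +0.00058°; Δlon = 148.48123 − 148.481 = +0.00023°.
North–south shift: 0.00058 × 111200 = 64.496 m.
E–W at 62.821°: 0.00023° × 111200 × cos 62.821° = 0.00023 × 111200 × 0.4568 ≈ 11.6824 m.
Combined displacement = (64.496² + 11.6824²)^½ ≈ 65.5455 m.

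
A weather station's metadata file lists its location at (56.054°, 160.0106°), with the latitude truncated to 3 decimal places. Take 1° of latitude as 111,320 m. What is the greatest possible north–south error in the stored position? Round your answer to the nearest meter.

111 meters

Truncating at 3 decimal places can drop up to a full unit in the last place, so the latitude may be off by as much as 0.001°.
Along the meridian that is 0.001° × 111320 m/° = 111.32 m.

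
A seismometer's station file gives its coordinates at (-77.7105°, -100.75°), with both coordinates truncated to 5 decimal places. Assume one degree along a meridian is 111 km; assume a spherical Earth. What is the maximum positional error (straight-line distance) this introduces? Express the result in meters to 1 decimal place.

1.1 meters

Truncating at 5 decimal places can drop up to a full unit in the last place, so each coordinate may be off by as much as 1e-05°.
Latitude error → 1e-05 × 111000 = 1.11 m along the meridian.
East–west component at 77.7105°: 1e-05° × 111000 × cos 77.7105° ≈ 1e-05 × 23626.5 ≈ 0.236265 m.
Combining orthogonally: (1.11² + 0.236265²)^½ ≈ 1.13487 m.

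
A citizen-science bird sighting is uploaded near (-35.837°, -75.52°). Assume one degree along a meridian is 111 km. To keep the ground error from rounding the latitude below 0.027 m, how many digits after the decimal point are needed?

7 decimal places

One degree of latitude covers 111000 m.
Rounding to N decimal places gives at most 0.5 × 10⁻ᴺ degrees of error, i.e. 0.5 × 10⁻ᴺ × 111000 m.
Setting 55500 × 10⁻ᴺ ≤ 0.027 gives 10ᴺ ≥ 2.056e+06, i.e. N ≥ 6.31.
So 7 decimal places suffice (0.00555 m); 6 would allow up to 0.0555 m.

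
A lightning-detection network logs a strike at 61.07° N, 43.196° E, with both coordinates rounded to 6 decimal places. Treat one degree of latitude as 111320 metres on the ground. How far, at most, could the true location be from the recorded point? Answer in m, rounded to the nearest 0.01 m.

0.06 m

Rounding to 6 decimal places leaves each coordinate within ±5e-07° of the true value.
N–S: 5e-07° × 111320 m/° = 0.05566 m.
East–west component at 61.07°: 5e-07° × 111320 × cos 61.07° ≈ 5e-07 × 53850 ≈ 0.026925 m.
The two errors are perpendicular, so the maximum displacement is √(0.05566² + 0.026925²) ≈ 0.0618303 m.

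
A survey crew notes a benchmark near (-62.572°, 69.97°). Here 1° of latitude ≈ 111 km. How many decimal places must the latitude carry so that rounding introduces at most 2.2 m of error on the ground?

5 decimal places

One degree of latitude covers 111000 m.
N decimal places → at most half a unit in the last place, 0.5 × 10⁻ᴺ° = 111000/2 × 10⁻ᴺ m.
Need 0.5 × 111000 × 10⁻ᴺ ≤ 2.2 → 10⁻ᴺ ≤ 3.964e-05, so N ≥ 4.40.
So 5 decimal places suffice (0.555 m); 4 would allow up to 5.55 m.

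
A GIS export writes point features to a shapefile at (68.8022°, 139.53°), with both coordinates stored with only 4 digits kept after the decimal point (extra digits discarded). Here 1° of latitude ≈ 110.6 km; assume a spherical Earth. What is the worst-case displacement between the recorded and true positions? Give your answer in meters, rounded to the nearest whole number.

Truncating at 4 decimal places can drop up to a full unit in the last place, so each coordinate may be off by as much as 0.0001°.
N–S: 0.0001° × 110600 m/° = 11.06 m.
E–W at 68.8022°: 0.0001° × 110600 × cos 68.8022° = 0.0001 × 110600 × 0.3616 ≈ 3.99917 m.
Worst case both components are at the extreme and orthogonal: √(11.06² + 3.99917²) ≈ 11.7608 m.

12 meters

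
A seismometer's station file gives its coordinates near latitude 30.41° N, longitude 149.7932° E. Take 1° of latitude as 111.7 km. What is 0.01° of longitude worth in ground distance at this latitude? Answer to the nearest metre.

At 30.41° a degree of longitude is 111700 × cos 30.41° ≈ 96332.9 m, so 0.01° corresponds to 963.329 m.

963 metres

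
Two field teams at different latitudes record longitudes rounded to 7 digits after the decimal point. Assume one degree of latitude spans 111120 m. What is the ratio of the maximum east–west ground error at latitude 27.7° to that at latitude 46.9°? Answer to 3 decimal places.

1.296

Rounding to 7 decimal places leaves the longitude within ±5e-08° of the true value.
Error at 27.7° = 5e-08° × 111120 × cos 27.7° ≈ 0.005556 × 0.8854 = 0.0049192 m.
At 46.9°: 5e-08° × 111120 × cos 46.9° = 5e-08 × 111120 × 0.6833 ≈ 0.0037963 m.
Ratio: 0.0049192 / 0.0037963 = cos 27.7° / cos 46.9° ≈ 1.2958.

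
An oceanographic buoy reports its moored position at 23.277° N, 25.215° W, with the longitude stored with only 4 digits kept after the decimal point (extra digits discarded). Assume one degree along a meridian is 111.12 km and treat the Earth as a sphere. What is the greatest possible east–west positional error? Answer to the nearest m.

10 m

Truncating at 4 decimal places can drop up to a full unit in the last place, so the longitude may be off by as much as 0.0001°.
At latitude 23.277° a degree of longitude spans 111120 m × cos 23.277° = 111120 × 0.9186 ≈ 102075 m.
Maximum E–W displacement: 0.0001 × 102075 = 10.2075 m.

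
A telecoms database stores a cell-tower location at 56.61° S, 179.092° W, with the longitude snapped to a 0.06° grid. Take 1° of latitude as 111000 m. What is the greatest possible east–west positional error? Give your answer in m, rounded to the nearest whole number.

1833 m

With a 0.06° grid the true value lies within half a step, ±0.06°/2 = ±0.03°, of the stored one.
One degree of longitude at 56.61° is 111000 × cos 56.61° ≈ 111000 × 0.5503 = 61087.2 m.
So at most 0.03° × 61087.2 ≈ 1832.62 m east–west.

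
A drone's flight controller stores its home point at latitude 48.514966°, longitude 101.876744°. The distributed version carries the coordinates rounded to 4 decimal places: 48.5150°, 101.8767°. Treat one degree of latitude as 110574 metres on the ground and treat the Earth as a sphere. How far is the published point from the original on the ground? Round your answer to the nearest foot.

The latitude changed by -0.000034° and the longitude by +0.000044°.
N–S: -0.000034° × 110574 m/° = -3.75952 m.
East–west at this latitude: 0.000044° × 110574 × cos 48.515° ≈ 0.000044 × 73246.9 = 3.22286 m.
Hypotenuse of the two orthogonal shifts: √(3.75952² + 3.22286²) = 4.95185 m.
Converting: 4.95185 m × 3.2808 ft/m ≈ 16.246 ft.

16 feet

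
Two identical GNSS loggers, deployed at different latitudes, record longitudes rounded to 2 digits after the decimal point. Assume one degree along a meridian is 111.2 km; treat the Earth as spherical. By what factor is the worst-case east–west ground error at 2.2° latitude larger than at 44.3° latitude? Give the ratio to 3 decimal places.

Rounding to 2 decimal places leaves the longitude within ±0.005° of the true value.
Error at 2.2° = 0.005° × 111200 × cos 2.2° ≈ 556 × 0.9993 = 555.59 m.
Error at 44.3° = 0.005° × 111200 × cos 44.3° ≈ 556 × 0.7157 = 397.93 m.
The ratio reduces to cos 2.2° / cos 44.3° = 0.9993/0.7157 ≈ 1.3962.

1.396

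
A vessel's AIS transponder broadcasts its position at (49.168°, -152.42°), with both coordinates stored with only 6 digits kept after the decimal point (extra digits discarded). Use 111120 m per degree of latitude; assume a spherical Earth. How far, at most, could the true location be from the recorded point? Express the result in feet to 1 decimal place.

Truncating at 6 decimal places can drop up to a full unit in the last place, so each coordinate may be off by as much as 1e-06°.
North–south component: 1e-06° × 111120 = 0.11112 m.
E–W at 49.168°: 1e-06° × 111120 × cos 49.168° = 1e-06 × 111120 × 0.6538 ≈ 0.0726551 m.
Combining orthogonally: (0.11112² + 0.0726551²)^½ ≈ 0.132765 m.
In feet: 0.132765 m ÷ 0.3048 ≈ 0.43558 ft.

0.4 feet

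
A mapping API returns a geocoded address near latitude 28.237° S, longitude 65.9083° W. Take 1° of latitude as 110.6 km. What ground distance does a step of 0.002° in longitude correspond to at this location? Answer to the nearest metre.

195 metres

At 28.237° a degree of longitude is 110600 × cos 28.237° ≈ 97438.4 m, so 0.002° corresponds to 194.877 m.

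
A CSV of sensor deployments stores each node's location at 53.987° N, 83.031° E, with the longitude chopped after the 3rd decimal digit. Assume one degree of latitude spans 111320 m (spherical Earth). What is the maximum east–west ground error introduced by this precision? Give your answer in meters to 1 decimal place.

65.5 meters

Truncating at 3 decimal places can drop up to a full unit in the last place, so the longitude may be off by as much as 0.001°.
Parallels shrink by cos φ, so at 53.987° a degree of longitude is 111320 × 0.5880 ≈ 65452.7 m.
East–west error: 0.001° × 65452.7 m/° ≈ 65.4527 m.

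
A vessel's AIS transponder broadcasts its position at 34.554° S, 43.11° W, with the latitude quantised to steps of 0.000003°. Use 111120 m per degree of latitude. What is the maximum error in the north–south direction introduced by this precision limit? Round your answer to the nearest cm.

With a 0.000003° grid the true value lies within half a step, ±0.000003°/2 = ±1.5e-06°, of the stored one.
North–south distance: 1.5e-06° × 111120 m/° = 0.16668 m.
That is 0.16668 m = 16.668 cm.

17 cm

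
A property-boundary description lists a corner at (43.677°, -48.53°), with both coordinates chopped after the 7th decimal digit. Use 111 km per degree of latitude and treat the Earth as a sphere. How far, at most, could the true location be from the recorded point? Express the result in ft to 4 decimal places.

Truncating at 7 decimal places can drop up to a full unit in the last place, so each coordinate may be off by as much as 1e-07°.
Latitude error → 1e-07 × 111000 = 0.0111 m along the meridian.
E–W at 43.677°: 1e-07° × 111000 × cos 43.677° = 1e-07 × 111000 × 0.7232 ≈ 0.00802801 m.
Combining orthogonally: (0.0111² + 0.00802801²)^½ ≈ 0.0136989 m.
Converting: 0.0136989 m × 3.2808 ft/m ≈ 0.044944 ft.

0.0449 ft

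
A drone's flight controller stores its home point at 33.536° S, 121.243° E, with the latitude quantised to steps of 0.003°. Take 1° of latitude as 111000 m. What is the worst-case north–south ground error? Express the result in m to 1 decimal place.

166.5 m

With a 0.003° grid the true value lies within half a step, ±0.003°/2 = ±0.0015°, of the stored one.
Along the meridian that is 0.0015° × 111000 m/° = 166.5 m.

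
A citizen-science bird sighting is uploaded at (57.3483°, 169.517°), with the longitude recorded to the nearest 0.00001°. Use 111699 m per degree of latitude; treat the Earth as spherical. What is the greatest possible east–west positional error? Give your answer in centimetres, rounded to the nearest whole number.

Rounding to 5 decimal places leaves the longitude within ±5e-06° of the true value.
Parallels shrink by cos φ, so at 57.3483° a degree of longitude is 111699 × 0.5395 ≈ 60265 m.
Maximum E–W displacement: 5e-06 × 60265 = 0.301325 m.
That is 0.301325 m = 30.133 cm.

30 centimetres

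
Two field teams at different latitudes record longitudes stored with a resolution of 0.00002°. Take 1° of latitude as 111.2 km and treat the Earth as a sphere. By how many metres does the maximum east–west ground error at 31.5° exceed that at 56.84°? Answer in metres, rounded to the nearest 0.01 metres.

With a 0.00002° grid the true value lies within half a step, ±0.00002°/2 = ±1e-05°, of the stored one.
Error at 31.5° = 1e-05° × 111200 × cos 31.5° ≈ 1.112 × 0.8526 = 0.94814 m.
Error at 56.84° = 1e-05° × 111200 × cos 56.84° ≈ 1.112 × 0.5470 = 0.60824 m.
Difference: 0.94814 − 0.60824 = 0.3399 m.

0.34 metres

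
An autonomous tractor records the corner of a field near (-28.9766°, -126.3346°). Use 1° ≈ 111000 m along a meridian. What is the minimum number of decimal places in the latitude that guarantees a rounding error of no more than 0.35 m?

One degree of latitude covers 111000 m.
Rounding to N decimal places gives at most 0.5 × 10⁻ᴺ degrees of error, i.e. 0.5 × 10⁻ᴺ × 111000 m.
Need 0.5 × 111000 × 10⁻ᴺ ≤ 0.35 → 10⁻ᴺ ≤ 6.306e-06, so N ≥ 5.20.
N = 5 would give 0.555 m (too coarse); N = 6 gives 0.0555 m ≤ 0.35 m.

6 decimal places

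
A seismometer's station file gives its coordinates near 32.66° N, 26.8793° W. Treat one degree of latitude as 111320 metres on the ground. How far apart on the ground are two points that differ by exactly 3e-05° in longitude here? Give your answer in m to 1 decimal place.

3e-05° of longitude at 32.66° is 3e-05 × 111320 × cos 32.66° ≈ 3e-05 × 93718.9 = 2.81157 m.

2.8 m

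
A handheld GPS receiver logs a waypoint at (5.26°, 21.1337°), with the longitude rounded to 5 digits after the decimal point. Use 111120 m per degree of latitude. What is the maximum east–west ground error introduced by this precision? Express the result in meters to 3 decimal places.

0.553 meters

Rounding to 5 decimal places leaves the longitude within ±5e-06° of the true value.
One degree of longitude at 5.26° is 111120 × cos 5.26° ≈ 111120 × 0.9958 = 110652 m.
So at most 5e-06° × 110652 ≈ 0.55326 m east–west.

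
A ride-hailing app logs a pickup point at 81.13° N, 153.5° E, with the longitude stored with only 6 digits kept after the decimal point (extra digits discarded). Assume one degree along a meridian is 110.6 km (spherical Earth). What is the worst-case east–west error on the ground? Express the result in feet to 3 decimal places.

Truncating at 6 decimal places can drop up to a full unit in the last place, so the longitude may be off by as much as 1e-06°.
Parallels shrink by cos φ, so at 81.13° a degree of longitude is 110600 × 0.1542 ≈ 17053.8 m.
Maximum E–W displacement: 1e-06 × 17053.8 = 0.0170538 m.
In feet: 0.0170538 m ÷ 0.3048 ≈ 0.055951 ft.

0.056 feet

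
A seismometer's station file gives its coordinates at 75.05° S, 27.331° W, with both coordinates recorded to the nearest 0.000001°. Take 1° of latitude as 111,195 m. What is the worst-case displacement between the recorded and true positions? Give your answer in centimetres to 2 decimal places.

Rounding to 6 decimal places leaves each coordinate within ±5e-07° of the true value.
North–south component: 5e-07° × 111195 = 0.0555975 m.
East–west component at 75.05°: 5e-07° × 111195 × cos 75.05° ≈ 5e-07 × 28685.6 ≈ 0.0143428 m.
The two errors are perpendicular, so the maximum displacement is √(0.0555975² + 0.0143428²) ≈ 0.0574178 m.
That is 0.0574178 m = 5.7418 cm.

5.74 centimetres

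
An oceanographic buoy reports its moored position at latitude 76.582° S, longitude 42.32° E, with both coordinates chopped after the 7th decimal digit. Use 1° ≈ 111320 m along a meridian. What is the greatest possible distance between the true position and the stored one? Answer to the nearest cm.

1 cm

Truncating at 7 decimal places can drop up to a full unit in the last place, so each coordinate may be off by as much as 1e-07°.
N–S: 1e-07° × 111320 m/° = 0.011132 m.
East–west component at 76.582°: 1e-07° × 111320 × cos 76.582° ≈ 1e-07 × 25832.2 ≈ 0.00258322 m.
Combining orthogonally: (0.011132² + 0.00258322²)^½ ≈ 0.0114278 m.
That is 0.0114278 m = 1.1428 cm.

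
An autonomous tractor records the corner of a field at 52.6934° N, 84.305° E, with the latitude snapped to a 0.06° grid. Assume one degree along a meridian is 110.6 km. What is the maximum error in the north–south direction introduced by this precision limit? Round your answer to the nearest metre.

With a 0.06° grid the true value lies within half a step, ±0.06°/2 = ±0.03°, of the stored one.
North–south distance: 0.03° × 110600 m/° = 3318 m.

3318 metres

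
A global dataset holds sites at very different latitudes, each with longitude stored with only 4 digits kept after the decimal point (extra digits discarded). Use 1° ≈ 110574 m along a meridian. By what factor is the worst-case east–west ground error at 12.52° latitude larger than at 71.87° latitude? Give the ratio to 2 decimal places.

Truncating at 4 decimal places can drop up to a full unit in the last place, so the longitude may be off by as much as 0.0001°.
Error at 12.52° = 0.0001° × 110574 × cos 12.52° ≈ 11.057 × 0.9762 = 10.794 m.
At 71.87°: 0.0001° × 110574 × cos 71.87° = 0.0001 × 110574 × 0.3112 ≈ 3.4408 m.
The ratio reduces to cos 12.52° / cos 71.87° = 0.9762/0.3112 ≈ 3.1372.

3.14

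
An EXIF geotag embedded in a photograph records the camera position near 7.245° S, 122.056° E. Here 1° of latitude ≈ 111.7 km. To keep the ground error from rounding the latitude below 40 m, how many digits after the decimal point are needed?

One degree of latitude covers 111700 m.
N decimal places → at most half a unit in the last place, 0.5 × 10⁻ᴺ° = 111700/2 × 10⁻ᴺ m.
Need 0.5 × 111700 × 10⁻ᴺ ≤ 40 → 10⁻ᴺ ≤ 7.162e-04, so N ≥ 3.14.
At 3 places the error can reach 55.9 m, but 4 places keeps it to 5.58 m.

4 decimal places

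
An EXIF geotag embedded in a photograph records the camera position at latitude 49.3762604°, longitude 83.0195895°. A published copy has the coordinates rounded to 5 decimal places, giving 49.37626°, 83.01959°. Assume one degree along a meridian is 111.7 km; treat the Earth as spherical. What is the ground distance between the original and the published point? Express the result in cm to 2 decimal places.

5.76 cm

Δlat = 49.3762604 − 49.37626 = +0.0000004°; Δlon = 83.0195895 − 83.01959 = -0.0000005°.
North–south shift: 0.0000004 × 111700 = 0.04468 m.
East–west at this latitude: -0.0000005° × 111700 × cos 49.3763° ≈ -0.0000005 × 72726.6 = -0.0363633 m.
Combined displacement = (0.04468² + 0.0363633²)^½ ≈ 0.0576072 m.
That is 0.0576072 m = 5.7607 cm.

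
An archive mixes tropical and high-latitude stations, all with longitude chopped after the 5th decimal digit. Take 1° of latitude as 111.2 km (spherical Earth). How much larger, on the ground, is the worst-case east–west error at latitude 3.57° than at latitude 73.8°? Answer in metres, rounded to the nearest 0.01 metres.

0.80 metres

Truncating at 5 decimal places can drop up to a full unit in the last place, so the longitude may be off by as much as 1e-05°.
Error at 3.57° = 1e-05° × 111200 × cos 3.57° ≈ 1.112 × 0.9981 = 1.1098 m.
Error at 73.8° = 1e-05° × 111200 × cos 73.8° ≈ 1.112 × 0.2790 = 0.31024 m.
So the lower-latitude error exceeds the higher by 1.1098 − 0.31024 = 0.7996 m.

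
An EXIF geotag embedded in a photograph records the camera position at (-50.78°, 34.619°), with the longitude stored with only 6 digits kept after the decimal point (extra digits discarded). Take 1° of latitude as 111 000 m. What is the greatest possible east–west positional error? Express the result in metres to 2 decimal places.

Truncating at 6 decimal places can drop up to a full unit in the last place, so the longitude may be off by as much as 1e-06°.
One degree of longitude at 50.78° is 111000 × cos 50.78° ≈ 111000 × 0.6323 = 70185.3 m.
Maximum E–W displacement: 1e-06 × 70185.3 = 0.0701853 m.

0.07 metres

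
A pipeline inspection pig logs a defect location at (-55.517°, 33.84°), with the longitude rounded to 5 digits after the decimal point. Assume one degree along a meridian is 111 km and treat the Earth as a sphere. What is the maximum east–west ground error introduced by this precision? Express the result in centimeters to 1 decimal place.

31.4 centimeters

Rounding to 5 decimal places leaves the longitude within ±5e-06° of the true value.
Parallels shrink by cos φ, so at 55.517° a degree of longitude is 111000 × 0.5662 ≈ 62843.9 m.
Maximum E–W displacement: 5e-06 × 62843.9 = 0.31422 m.
That is 0.31422 m = 31.422 cm.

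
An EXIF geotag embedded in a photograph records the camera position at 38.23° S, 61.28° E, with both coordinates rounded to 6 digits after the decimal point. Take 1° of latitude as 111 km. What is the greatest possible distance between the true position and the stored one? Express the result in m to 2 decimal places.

0.07 m

Rounding to 6 decimal places leaves each coordinate within ±5e-07° of the true value.
N–S: 5e-07° × 111000 m/° = 0.0555 m.
E–W at 38.23°: 5e-07° × 111000 × cos 38.23° = 5e-07 × 111000 × 0.7855 ≈ 0.0435971 m.
Worst case both components are at the extreme and orthogonal: √(0.0555² + 0.0435971²) ≈ 0.0705759 m.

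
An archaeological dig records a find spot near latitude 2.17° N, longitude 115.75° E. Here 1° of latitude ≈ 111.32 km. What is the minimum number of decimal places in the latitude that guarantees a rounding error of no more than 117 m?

One degree of latitude covers 111320 m.
N decimal places → at most half a unit in the last place, 0.5 × 10⁻ᴺ° = 111320/2 × 10⁻ᴺ m.
Setting 55660 × 10⁻ᴺ ≤ 117 gives 10ᴺ ≥ 475.7, i.e. N ≥ 2.68.
At 2 places the error can reach 557 m, but 3 places keeps it to 55.7 m.

3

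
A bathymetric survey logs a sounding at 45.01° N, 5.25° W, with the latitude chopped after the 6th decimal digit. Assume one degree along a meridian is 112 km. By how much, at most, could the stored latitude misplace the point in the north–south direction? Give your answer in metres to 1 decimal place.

0.1 metres

Truncating at 6 decimal places can drop up to a full unit in the last place, so the latitude may be off by as much as 1e-06°.
Along the meridian that is 1e-06° × 112000 m/° = 0.112 m.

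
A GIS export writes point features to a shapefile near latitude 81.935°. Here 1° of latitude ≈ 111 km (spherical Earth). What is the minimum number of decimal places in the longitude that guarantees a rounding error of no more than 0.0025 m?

7

At 81.935° one degree of longitude covers 111000 × cos 81.935° ≈ 111000 × 0.1403 ≈ 15572.9 m.
With N decimal places the half-ulp bound is 0.5·10⁻ᴺ°, or 0.5·10⁻ᴺ × 15572.9 m on the ground.
Setting 7786.45 × 10⁻ᴺ ≤ 0.0025 gives 10ᴺ ≥ 3.115e+06, i.e. N ≥ 6.49.
At 6 places the error can reach 0.00779 m, but 7 places keeps it to 0.000779 m.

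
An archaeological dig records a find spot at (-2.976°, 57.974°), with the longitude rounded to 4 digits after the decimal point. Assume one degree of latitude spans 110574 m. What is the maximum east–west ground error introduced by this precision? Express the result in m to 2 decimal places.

Rounding to 4 decimal places leaves the longitude within ±5e-05° of the true value.
Parallels shrink by cos φ, so at 2.976° a degree of longitude is 110574 × 0.9987 ≈ 110425 m.
So at most 5e-05° × 110425 ≈ 5.52124 m east–west.

5.52 m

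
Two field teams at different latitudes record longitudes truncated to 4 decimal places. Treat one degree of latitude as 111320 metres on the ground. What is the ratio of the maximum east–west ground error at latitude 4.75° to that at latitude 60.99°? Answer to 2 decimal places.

Truncating at 4 decimal places can drop up to a full unit in the last place, so the longitude may be off by as much as 0.0001°.
Error at 4.75° = 0.0001° × 111320 × cos 4.75° ≈ 11.132 × 0.9966 = 11.094 m.
At 60.99°: 0.0001° × 111320 × cos 60.99° = 0.0001 × 111320 × 0.4850 ≈ 5.3986 m.
The ratio reduces to cos 4.75° / cos 60.99° = 0.9966/0.4850 ≈ 2.0549.

2.05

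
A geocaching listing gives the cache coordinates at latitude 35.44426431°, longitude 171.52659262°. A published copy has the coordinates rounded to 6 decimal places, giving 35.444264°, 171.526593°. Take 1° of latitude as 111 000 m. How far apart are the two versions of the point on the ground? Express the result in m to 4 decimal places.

Δlat = 35.44426431 − 35.444264 = +0.00000031°; Δlon = 171.52659262 − 171.526593 = -0.00000038°.
N–S: 0.00000031° × 111000 m/° = 0.03441 m.
E–W at 35.4443°: -0.00000038° × 111000 × cos 35.4443° = -0.00000038 × 111000 × 0.8147 ≈ -0.0343632 m.
Hypotenuse of the two orthogonal shifts: √(0.03441² + 0.0343632²) = 0.04863 m.

0.0486 m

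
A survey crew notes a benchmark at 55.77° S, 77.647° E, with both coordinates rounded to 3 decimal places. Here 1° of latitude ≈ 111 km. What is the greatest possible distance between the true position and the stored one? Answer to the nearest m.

Rounding to 3 decimal places leaves each coordinate within ±0.0005° of the true value.
N–S: 0.0005° × 111000 m/° = 55.5 m.
Longitude error → 0.0005 × 111000 × cos 55.77° = 0.0005 × 111000 × 0.5625 ≈ 31.2197 m.
Worst case both components are at the extreme and orthogonal: √(55.5² + 31.2197²) ≈ 63.6782 m.

64 m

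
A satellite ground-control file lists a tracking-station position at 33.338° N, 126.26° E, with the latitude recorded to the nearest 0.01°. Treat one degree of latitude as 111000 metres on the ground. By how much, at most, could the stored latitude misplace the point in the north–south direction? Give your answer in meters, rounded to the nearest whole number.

555 meters

Rounding to 2 decimal places leaves the latitude within ±0.005° of the true value.
So the N–S error is at most 0.005 × 111000 = 555 m.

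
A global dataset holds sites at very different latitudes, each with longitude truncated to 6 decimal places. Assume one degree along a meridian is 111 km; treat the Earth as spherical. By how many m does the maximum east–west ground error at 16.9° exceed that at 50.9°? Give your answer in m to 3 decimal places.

0.036 m

Truncating at 6 decimal places can drop up to a full unit in the last place, so the longitude may be off by as much as 1e-06°.
At 16.9°: 1e-06° × 111000 × cos 16.9° = 1e-06 × 111000 × 0.9568 ≈ 0.10621 m.
At 50.9°: 1e-06° × 111000 × cos 50.9° = 1e-06 × 111000 × 0.6307 ≈ 0.070005 m.
Difference: 0.10621 − 0.070005 = 0.036201 m.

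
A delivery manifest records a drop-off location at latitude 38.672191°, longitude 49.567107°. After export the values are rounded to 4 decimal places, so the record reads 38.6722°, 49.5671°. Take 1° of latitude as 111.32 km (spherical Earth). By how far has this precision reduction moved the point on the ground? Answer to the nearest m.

1 m

Δlat = 38.672191 − 38.6722 = -0.000009°; Δlon = 49.567107 − 49.5671 = +0.000007°.
North–south shift: -0.000009 × 111320 = -1.00188 m.
E–W at 38.6722°: 0.000007° × 111320 × cos 38.6722° = 0.000007 × 111320 × 0.7807 ≈ 0.608379 m.
Hypotenuse of the two orthogonal shifts: √(1.00188² + 0.608379²) = 1.17213 m.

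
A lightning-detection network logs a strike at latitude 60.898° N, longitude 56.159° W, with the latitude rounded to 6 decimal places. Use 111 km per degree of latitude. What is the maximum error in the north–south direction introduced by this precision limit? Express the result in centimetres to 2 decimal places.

Rounding to 6 decimal places leaves the latitude within ±5e-07° of the true value.
So the N–S error is at most 5e-07 × 111000 = 0.0555 m.
That is 0.0555 m = 5.55 cm.

5.55 centimetres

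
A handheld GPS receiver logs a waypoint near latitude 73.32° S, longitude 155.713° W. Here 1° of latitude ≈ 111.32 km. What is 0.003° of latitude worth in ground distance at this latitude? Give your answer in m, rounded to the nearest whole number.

Along a meridian 0.003° is 0.003 × 111320 = 333.96 m.

334 m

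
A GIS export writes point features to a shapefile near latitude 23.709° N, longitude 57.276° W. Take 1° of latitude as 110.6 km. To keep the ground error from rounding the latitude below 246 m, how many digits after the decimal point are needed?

3

One degree of latitude covers 110600 m.
N decimal places → at most half a unit in the last place, 0.5 × 10⁻ᴺ° = 110600/2 × 10⁻ᴺ m.
Setting 55300 × 10⁻ᴺ ≤ 246 gives 10ᴺ ≥ 224.8, i.e. N ≥ 2.35.
At 2 places the error can reach 553 m, but 3 places keeps it to 55.3 m.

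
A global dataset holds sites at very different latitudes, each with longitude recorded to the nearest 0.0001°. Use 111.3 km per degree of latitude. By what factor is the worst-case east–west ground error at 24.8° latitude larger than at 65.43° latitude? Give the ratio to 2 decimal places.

Rounding to 4 decimal places leaves the longitude within ±5e-05° of the true value.
At 24.8°: 5e-05° × 111300 × cos 24.8° = 5e-05 × 111300 × 0.9078 ≈ 5.0518 m.
Error at 65.43° = 5e-05° × 111300 × cos 65.43° ≈ 5.565 × 0.4158 = 2.314 m.
Ratio: 5.0518 / 2.314 = cos 24.8° / cos 65.43° ≈ 2.1832.

2.18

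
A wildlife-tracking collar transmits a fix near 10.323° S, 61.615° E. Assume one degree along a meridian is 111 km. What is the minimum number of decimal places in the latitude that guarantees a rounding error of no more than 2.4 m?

One degree of latitude covers 111000 m.
Rounding to N decimal places gives at most 0.5 × 10⁻ᴺ degrees of error, i.e. 0.5 × 10⁻ᴺ × 111000 m.
Setting 55500 × 10⁻ᴺ ≤ 2.4 gives 10ᴺ ≥ 2.312e+04, i.e. N ≥ 4.36.
So 5 decimal places suffice (0.555 m); 4 would allow up to 5.55 m.

5 decimal places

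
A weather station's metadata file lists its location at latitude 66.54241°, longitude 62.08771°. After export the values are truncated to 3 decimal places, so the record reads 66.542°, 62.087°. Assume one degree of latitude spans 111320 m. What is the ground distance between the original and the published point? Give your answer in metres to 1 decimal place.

Δlat = 66.54241 − 66.542 = +0.00041°; Δlon = 62.08771 − 62.087 = +0.00071°.
N–S: 0.00041° × 111320 m/° = 45.6412 m.
E–W at 66.542°: 0.00071° × 111320 × cos 66.542° = 0.00071 × 111320 × 0.3981 ≈ 31.4629 m.
Distance: √(45.6412² + 31.4629²) ≈ 55.4349 m.

55.4 metres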